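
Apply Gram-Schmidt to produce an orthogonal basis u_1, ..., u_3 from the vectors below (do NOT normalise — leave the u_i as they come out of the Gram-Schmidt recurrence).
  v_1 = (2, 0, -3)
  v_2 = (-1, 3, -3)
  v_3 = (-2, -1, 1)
Orthogonal basis:
  u_1 = (2, 0, -3)
  u_2 = (-27/13, 3, -18/13)
  u_3 = (-21/22, -21/22, -7/11)

Apply the Gram-Schmidt recurrence
  u_1 = v_1
  u_i = v_i − Σ_{j<i} ((v_i · u_j) / (u_j · u_j)) · u_j.

Step by step this gives:
  u_1 = (2, 0, -3)
  u_2 = (-27/13, 3, -18/13)
  u_3 = (-21/22, -21/22, -7/11)

Orthogonality check:
  u_2 · u_1 = 0 (should be 0)
  u_3 · u_1 = 0 (should be 0)
  u_3 · u_2 = 0 (should be 0)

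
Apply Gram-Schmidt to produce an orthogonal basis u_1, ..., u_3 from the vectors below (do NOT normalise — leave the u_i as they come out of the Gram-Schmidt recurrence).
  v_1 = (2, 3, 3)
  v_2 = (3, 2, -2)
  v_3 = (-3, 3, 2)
Orthogonal basis:
  u_1 = (2, 3, 3)
  u_2 = (27/11, 13/11, -31/11)
  u_3 = (-30/13, 5/2, -25/26)

Apply the Gram-Schmidt recurrence
  u_1 = v_1
  u_i = v_i − Σ_{j<i} ((v_i · u_j) / (u_j · u_j)) · u_j.

Step by step this gives:
  u_1 = (2, 3, 3)
  u_2 = (27/11, 13/11, -31/11)
  u_3 = (-30/13, 5/2, -25/26)

Orthogonality check:
  u_2 · u_1 = 0 (should be 0)
  u_3 · u_1 = 0 (should be 0)
  u_3 · u_2 = 0 (should be 0)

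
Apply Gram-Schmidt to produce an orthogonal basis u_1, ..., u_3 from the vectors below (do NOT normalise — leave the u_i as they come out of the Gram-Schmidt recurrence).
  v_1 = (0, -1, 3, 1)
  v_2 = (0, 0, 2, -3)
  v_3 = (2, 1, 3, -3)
Orthogonal basis:
  u_1 = (0, -1, 3, 1)
  u_2 = (0, 3/11, 13/11, -36/11)
  u_3 = (2, 77/67, 21/67, 14/67)

Apply the Gram-Schmidt recurrence
  u_1 = v_1
  u_i = v_i − Σ_{j<i} ((v_i · u_j) / (u_j · u_j)) · u_j.

Step by step this gives:
  u_1 = (0, -1, 3, 1)
  u_2 = (0, 3/11, 13/11, -36/11)
  u_3 = (2, 77/67, 21/67, 14/67)

Orthogonality check:
  u_2 · u_1 = 0 (should be 0)
  u_3 · u_1 = 0 (should be 0)
  u_3 · u_2 = 0 (should be 0)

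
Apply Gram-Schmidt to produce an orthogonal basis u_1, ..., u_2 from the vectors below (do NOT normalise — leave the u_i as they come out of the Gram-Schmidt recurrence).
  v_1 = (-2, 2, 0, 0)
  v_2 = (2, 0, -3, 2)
Orthogonal basis:
  u_1 = (-2, 2, 0, 0)
  u_2 = (1, 1, -3, 2)

Apply the Gram-Schmidt recurrence
  u_1 = v_1
  u_i = v_i − Σ_{j<i} ((v_i · u_j) / (u_j · u_j)) · u_j.

Step by step this gives:
  u_1 = (-2, 2, 0, 0)
  u_2 = (1, 1, -3, 2)

Orthogonality check:
  u_2 · u_1 = 0 (should be 0)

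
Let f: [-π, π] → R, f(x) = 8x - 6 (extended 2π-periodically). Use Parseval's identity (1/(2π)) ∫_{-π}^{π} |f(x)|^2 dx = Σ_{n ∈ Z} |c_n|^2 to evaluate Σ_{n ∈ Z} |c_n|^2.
Σ |c_n|^2 = 64π^2/3 + 36

Expand and integrate term by term over [-π, π]:
  ∫ (8x)^2 dx = 64·(2π^3/3); ∫ 2·8·(-6)·x dx = 0 (odd integrand); ∫ (-6)^2 dx = 36·2π.
So (1/(2π)) ∫_{-π}^{π} (8x - 6)^2 dx = 64π^2/3 + 36 = 64π^2/3 + 36.
Parseval ⇒ Σ |c_n|^2 = 64π^2/3 + 36.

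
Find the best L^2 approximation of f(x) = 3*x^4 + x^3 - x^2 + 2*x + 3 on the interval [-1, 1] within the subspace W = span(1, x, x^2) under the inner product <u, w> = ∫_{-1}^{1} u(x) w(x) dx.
g(x) = 11*x^2/7 + 13*x/5 + 96/35

The best approximation g ∈ W is the orthogonal projection of f onto W. Writing g = a_0 + a_1 x + a_2 x^2, the coefficients solve the normal equations G · a = b where
  G_{ij} = <φ_i, φ_j> and b_i = <f, φ_i>, with φ_0 = 1, φ_1 = x, φ_2 = x^2.
G =
  [2, 0, 2/3]
  [0, 2/3, 0]
  [2/3, 0, 2/5],
b = (98/15, 26/15, 86/35).
Solving gives a_0 = 96/35, a_1 = 13/5, a_2 = 11/7, so
  g(x) = 11*x^2/7 + 13*x/5 + 96/35.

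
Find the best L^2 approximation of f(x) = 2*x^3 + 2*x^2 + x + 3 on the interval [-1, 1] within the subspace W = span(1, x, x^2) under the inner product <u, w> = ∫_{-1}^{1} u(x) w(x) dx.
g(x) = 2*x^2 + 11*x/5 + 3

The best approximation g ∈ W is the orthogonal projection of f onto W. Writing g = a_0 + a_1 x + a_2 x^2, the coefficients solve the normal equations G · a = b where
  G_{ij} = <φ_i, φ_j> and b_i = <f, φ_i>, with φ_0 = 1, φ_1 = x, φ_2 = x^2.
G =
  [2, 0, 2/3]
  [0, 2/3, 0]
  [2/3, 0, 2/5],
b = (22/3, 22/15, 14/5).
Solving gives a_0 = 3, a_1 = 11/5, a_2 = 2, so
  g(x) = 2*x^2 + 11*x/5 + 3.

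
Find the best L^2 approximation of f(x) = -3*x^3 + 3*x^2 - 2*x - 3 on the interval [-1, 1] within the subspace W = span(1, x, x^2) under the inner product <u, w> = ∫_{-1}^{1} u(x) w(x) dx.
g(x) = 3*x^2 - 19*x/5 - 3

The best approximation g ∈ W is the orthogonal projection of f onto W. Writing g = a_0 + a_1 x + a_2 x^2, the coefficients solve the normal equations G · a = b where
  G_{ij} = <φ_i, φ_j> and b_i = <f, φ_i>, with φ_0 = 1, φ_1 = x, φ_2 = x^2.
G =
  [2, 0, 2/3]
  [0, 2/3, 0]
  [2/3, 0, 2/5],
b = (-4, -38/15, -4/5).
Solving gives a_0 = -3, a_1 = -19/5, a_2 = 3, so
  g(x) = 3*x^2 - 19*x/5 - 3.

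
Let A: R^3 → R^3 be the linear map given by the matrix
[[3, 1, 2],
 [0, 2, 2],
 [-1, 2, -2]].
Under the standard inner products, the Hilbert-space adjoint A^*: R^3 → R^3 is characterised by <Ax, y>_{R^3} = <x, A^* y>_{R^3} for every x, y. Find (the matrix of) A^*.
A^* = A^T =
[[3, 0, -1],
 [1, 2, 2],
 [2, 2, -2]]

For real matrices with standard dot products, the defining identity <Ax, y> = <x, A^* y> gives (Ax)^T y = x^T (A^*) y, i.e. x^T A^T y = x^T (A^*) y. Since this holds for all x, y, we must have A^* = A^T. Therefore
A^* =
[[3, 0, -1],
 [1, 2, 2],
 [2, 2, -2]].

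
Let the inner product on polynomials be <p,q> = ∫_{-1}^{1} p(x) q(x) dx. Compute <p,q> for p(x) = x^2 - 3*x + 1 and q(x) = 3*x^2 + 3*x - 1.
<p,q> = -82/15

Expand the product: p(x)·q(x) = 3*x^4 - 6*x^3 - 7*x^2 + 6*x - 1.
∫_{-1}^{1} of each monomial x^k gives [2/(k+1) if k even, 0 if k odd]. Integrating term-by-term (or equivalently evaluating the antiderivative F(x) = 3*x^5/5 - 3*x^4/2 - 7*x^3/3 + 3*x^2 - x at the endpoints):
  F(1) − F(−1) = -37/30 − (127/30) = -82/15.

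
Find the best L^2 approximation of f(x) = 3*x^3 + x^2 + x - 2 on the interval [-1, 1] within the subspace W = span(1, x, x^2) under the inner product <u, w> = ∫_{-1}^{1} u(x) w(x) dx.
g(x) = x^2 + 14*x/5 - 2

The best approximation g ∈ W is the orthogonal projection of f onto W. Writing g = a_0 + a_1 x + a_2 x^2, the coefficients solve the normal equations G · a = b where
  G_{ij} = <φ_i, φ_j> and b_i = <f, φ_i>, with φ_0 = 1, φ_1 = x, φ_2 = x^2.
G =
  [2, 0, 2/3]
  [0, 2/3, 0]
  [2/3, 0, 2/5],
b = (-10/3, 28/15, -14/15).
Solving gives a_0 = -2, a_1 = 14/5, a_2 = 1, so
  g(x) = x^2 + 14*x/5 - 2.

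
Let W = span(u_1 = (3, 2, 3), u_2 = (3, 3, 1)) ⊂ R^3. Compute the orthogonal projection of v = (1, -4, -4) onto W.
proj_W(v) = (-207/94, -59/47, -247/94)

Set up U = [u_1 | ... | u_2] ∈ R^(3×2). The projector onto W = col(U) is P = U (U^T U)^(-1) U^T.
Compute U^T U =
  [22, 18]
  [18, 19],
and U^T v = (-17, -13).
Solve U^T U · c = U^T v for the coefficients: c = (-89/94, 10/47). The projection is proj_W(v) = U c.
Check: (v - proj_W(v)) · u_1 = 0  (should be 0).
Check: (v - proj_W(v)) · u_2 = 0  (should be 0).
Result: proj_W(v) = (-207/94, -59/47, -247/94).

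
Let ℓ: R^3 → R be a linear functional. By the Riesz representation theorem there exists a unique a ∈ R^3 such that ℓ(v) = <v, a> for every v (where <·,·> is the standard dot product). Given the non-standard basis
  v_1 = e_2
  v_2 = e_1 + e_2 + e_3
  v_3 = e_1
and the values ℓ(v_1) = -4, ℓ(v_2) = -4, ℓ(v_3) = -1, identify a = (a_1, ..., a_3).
a = (-1, -4, 1)

Write a = (a_1, ..., a_3) in the standard basis. For each basis vector v_i, ℓ(v_i) = <v_i, a> is a linear equation in the a_j's. Collect the n equations into a matrix system V a = ℓ, where row i of V is v_i (expressed in the standard basis). Since V is invertible (lower-triangular with 1s on the diagonal, up to permutation), solve by back-substitution:
  V =
[[0, 1, 0],
 [1, 1, 1],
 [1, 0, 0]]
  V a = (-4, -4, -1)
Solving gives a = (-1, -4, 1).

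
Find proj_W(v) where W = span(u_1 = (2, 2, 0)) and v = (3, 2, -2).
proj_W(v) = (5/2, 5/2, 0)

Set up U = [u_1 | ... | u_1] ∈ R^(3×1). The projector onto W = col(U) is P = U (U^T U)^(-1) U^T.
Compute U^T U =
  [8],
and U^T v = (10).
Solve U^T U · c = U^T v for the coefficients: c = (5/4). The projection is proj_W(v) = U c.
Check: (v - proj_W(v)) · u_1 = 0  (should be 0).
Result: proj_W(v) = (5/2, 5/2, 0).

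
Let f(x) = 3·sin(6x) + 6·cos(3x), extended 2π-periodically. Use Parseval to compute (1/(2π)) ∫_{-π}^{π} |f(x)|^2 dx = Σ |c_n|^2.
Σ |c_n|^2 = 45/2

Expand |f|^2 and use orthogonality of {sin(nx), cos(mx)} on [-π, π]:
  ∫_{-π}^{π} sin(nx)^2 dx = π, ∫ cos(mx)^2 dx = π, and cross terms integrate to 0.
So ∫_{-π}^{π} f(x)^2 dx = 3^2 · π + 6^2 · π = (9 + 36)π.
Divide by 2π: (9 + 36)/2 = 45/2.
By Parseval, this equals Σ |c_n|^2.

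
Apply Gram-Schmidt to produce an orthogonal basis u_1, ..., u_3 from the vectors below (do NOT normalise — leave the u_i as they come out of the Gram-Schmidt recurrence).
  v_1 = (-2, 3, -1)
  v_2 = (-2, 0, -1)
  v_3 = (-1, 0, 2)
Orthogonal basis:
  u_1 = (-2, 3, -1)
  u_2 = (-9/7, -15/14, -9/14)
  u_3 = (-1, 0, 2)

Apply the Gram-Schmidt recurrence
  u_1 = v_1
  u_i = v_i − Σ_{j<i} ((v_i · u_j) / (u_j · u_j)) · u_j.

Step by step this gives:
  u_1 = (-2, 3, -1)
  u_2 = (-9/7, -15/14, -9/14)
  u_3 = (-1, 0, 2)

Orthogonality check:
  u_2 · u_1 = 0 (should be 0)
  u_3 · u_1 = 0 (should be 0)
  u_3 · u_2 = 0 (should be 0)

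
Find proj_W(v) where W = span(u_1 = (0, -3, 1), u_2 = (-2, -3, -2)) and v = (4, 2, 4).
proj_W(v) = (412/121, 258/121, 532/121)

Set up U = [u_1 | ... | u_2] ∈ R^(3×2). The projector onto W = col(U) is P = U (U^T U)^(-1) U^T.
Compute U^T U =
  [10, 7]
  [7, 17],
and U^T v = (-2, -22).
Solve U^T U · c = U^T v for the coefficients: c = (120/121, -206/121). The projection is proj_W(v) = U c.
Check: (v - proj_W(v)) · u_1 = 0  (should be 0).
Check: (v - proj_W(v)) · u_2 = 0  (should be 0).
Result: proj_W(v) = (412/121, 258/121, 532/121).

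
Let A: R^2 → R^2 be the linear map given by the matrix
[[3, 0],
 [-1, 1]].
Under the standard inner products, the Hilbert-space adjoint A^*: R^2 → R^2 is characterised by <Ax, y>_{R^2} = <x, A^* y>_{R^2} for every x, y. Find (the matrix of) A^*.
A^* = A^T =
[[3, -1],
 [0, 1]]

For real matrices with standard dot products, the defining identity <Ax, y> = <x, A^* y> gives (Ax)^T y = x^T (A^*) y, i.e. x^T A^T y = x^T (A^*) y. Since this holds for all x, y, we must have A^* = A^T. Therefore
A^* =
[[3, -1],
 [0, 1]].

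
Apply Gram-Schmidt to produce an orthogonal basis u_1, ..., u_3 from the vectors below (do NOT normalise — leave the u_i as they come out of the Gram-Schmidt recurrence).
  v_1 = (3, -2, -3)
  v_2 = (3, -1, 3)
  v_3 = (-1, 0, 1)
Orthogonal basis:
  u_1 = (3, -2, -3)
  u_2 = (30/11, -9/11, 36/11)
  u_3 = (-6/23, -12/23, 2/23)

Apply the Gram-Schmidt recurrence
  u_1 = v_1
  u_i = v_i − Σ_{j<i} ((v_i · u_j) / (u_j · u_j)) · u_j.

Step by step this gives:
  u_1 = (3, -2, -3)
  u_2 = (30/11, -9/11, 36/11)
  u_3 = (-6/23, -12/23, 2/23)

Orthogonality check:
  u_2 · u_1 = 0 (should be 0)
  u_3 · u_1 = 0 (should be 0)
  u_3 · u_2 = 0 (should be 0)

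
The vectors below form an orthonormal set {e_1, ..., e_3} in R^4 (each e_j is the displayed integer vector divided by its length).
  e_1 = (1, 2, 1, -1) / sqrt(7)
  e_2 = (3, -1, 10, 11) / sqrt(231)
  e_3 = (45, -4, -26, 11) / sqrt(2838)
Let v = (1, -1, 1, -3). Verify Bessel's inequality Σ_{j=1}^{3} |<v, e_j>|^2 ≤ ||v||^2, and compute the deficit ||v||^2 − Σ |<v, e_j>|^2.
Σ |<v, e_j>|^2 = 124/43; ||v||^2 = 12; deficit = 392/43

Write each e_j = u_j / sqrt(<u_j, u_j>) where u_j is the displayed integer vector. Then <v, e_j> = <v, u_j> / sqrt(<u_j, u_j>), so |<v, e_j>|^2 = <v, u_j>^2 / <u_j, u_j>.
Coefficients: <v, e_1> = 3/sqrt(7), <v, e_2> = -19/sqrt(231), <v, e_3> = -10/sqrt(2838).
Square and sum: Σ |<v, e_j>|^2 = 124/43.
Compute ||v||^2 = v·v = 12.
Deficit = 12 − 124/43 = 392/43 ≥ 0, confirming Bessel's inequality. (The deficit equals ||v − Σ <v,e_j> e_j||^2, the squared distance from v to span{e_j}.)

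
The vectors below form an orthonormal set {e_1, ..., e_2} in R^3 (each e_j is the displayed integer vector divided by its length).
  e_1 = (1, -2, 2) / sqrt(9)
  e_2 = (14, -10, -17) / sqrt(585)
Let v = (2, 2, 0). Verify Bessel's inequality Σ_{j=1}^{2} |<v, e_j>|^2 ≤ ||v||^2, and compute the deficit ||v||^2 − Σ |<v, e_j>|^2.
Σ |<v, e_j>|^2 = 36/65; ||v||^2 = 8; deficit = 484/65

Write each e_j = u_j / sqrt(<u_j, u_j>) where u_j is the displayed integer vector. Then <v, e_j> = <v, u_j> / sqrt(<u_j, u_j>), so |<v, e_j>|^2 = <v, u_j>^2 / <u_j, u_j>.
Coefficients: <v, e_1> = -2/sqrt(9), <v, e_2> = 8/sqrt(585).
Square and sum: Σ |<v, e_j>|^2 = 36/65.
Compute ||v||^2 = v·v = 8.
Deficit = 8 − 36/65 = 484/65 ≥ 0, confirming Bessel's inequality. (The deficit equals ||v − Σ <v,e_j> e_j||^2, the squared distance from v to span{e_j}.)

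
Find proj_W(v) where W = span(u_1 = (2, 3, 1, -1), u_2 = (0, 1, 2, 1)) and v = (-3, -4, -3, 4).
proj_W(v) = (-126/37, -184/37, -53/37, 68/37)

Set up U = [u_1 | ... | u_2] ∈ R^(4×2). The projector onto W = col(U) is P = U (U^T U)^(-1) U^T.
Compute U^T U =
  [15, 4]
  [4, 6],
and U^T v = (-25, -6).
Solve U^T U · c = U^T v for the coefficients: c = (-63/37, 5/37). The projection is proj_W(v) = U c.
Check: (v - proj_W(v)) · u_1 = 0  (should be 0).
Check: (v - proj_W(v)) · u_2 = 0  (should be 0).
Result: proj_W(v) = (-126/37, -184/37, -53/37, 68/37).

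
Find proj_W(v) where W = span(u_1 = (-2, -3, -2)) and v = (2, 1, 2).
proj_W(v) = (22/17, 33/17, 22/17)

Set up U = [u_1 | ... | u_1] ∈ R^(3×1). The projector onto W = col(U) is P = U (U^T U)^(-1) U^T.
Compute U^T U =
  [17],
and U^T v = (-11).
Solve U^T U · c = U^T v for the coefficients: c = (-11/17). The projection is proj_W(v) = U c.
Check: (v - proj_W(v)) · u_1 = 0  (should be 0).
Result: proj_W(v) = (22/17, 33/17, 22/17).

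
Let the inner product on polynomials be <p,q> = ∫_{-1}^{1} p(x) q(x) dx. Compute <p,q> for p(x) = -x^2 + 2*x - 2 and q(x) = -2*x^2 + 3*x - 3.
<p,q> = 322/15

Expand the product: p(x)·q(x) = 2*x^4 - 7*x^3 + 13*x^2 - 12*x + 6.
∫_{-1}^{1} of each monomial x^k gives [2/(k+1) if k even, 0 if k odd]. Integrating term-by-term (or equivalently evaluating the antiderivative F(x) = 2*x^5/5 - 7*x^4/4 + 13*x^3/3 - 6*x^2 + 6*x at the endpoints):
  F(1) − F(−1) = 179/60 − (-1109/60) = 322/15.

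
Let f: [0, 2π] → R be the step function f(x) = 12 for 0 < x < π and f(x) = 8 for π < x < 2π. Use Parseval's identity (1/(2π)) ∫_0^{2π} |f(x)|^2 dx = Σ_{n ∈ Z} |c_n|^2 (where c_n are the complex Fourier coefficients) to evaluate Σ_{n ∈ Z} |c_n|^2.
Σ |c_n|^2 = 104

Parseval equates the L^2 energy of f (normalised by 1/(2π)) with the ℓ^2 sum of its Fourier coefficients: (1/(2π)) ∫_0^{2π} |f|^2 = Σ |c_n|^2.
Compute the left side: (1/(2π)) [∫_0^π 12^2 dx + ∫_π^{2π} 8^2 dx] = (1/(2π)) · (144π + 64π) = (144 + 64)/2 = 104.
So Σ_{n ∈ Z} |c_n|^2 = 104.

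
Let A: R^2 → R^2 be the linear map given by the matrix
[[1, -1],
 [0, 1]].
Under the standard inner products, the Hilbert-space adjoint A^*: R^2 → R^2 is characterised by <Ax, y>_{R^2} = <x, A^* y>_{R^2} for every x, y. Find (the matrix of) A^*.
A^* = A^T =
[[1, 0],
 [-1, 1]]

For real matrices with standard dot products, the defining identity <Ax, y> = <x, A^* y> gives (Ax)^T y = x^T (A^*) y, i.e. x^T A^T y = x^T (A^*) y. Since this holds for all x, y, we must have A^* = A^T. Therefore
A^* =
[[1, 0],
 [-1, 1]].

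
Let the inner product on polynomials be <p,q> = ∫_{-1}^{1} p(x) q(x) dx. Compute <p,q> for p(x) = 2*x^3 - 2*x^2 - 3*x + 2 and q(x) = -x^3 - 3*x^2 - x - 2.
<p,q> = -536/105

Expand the product: p(x)·q(x) = -2*x^6 - 4*x^5 + 7*x^4 + 5*x^3 + x^2 + 4*x - 4.
∫_{-1}^{1} of each monomial x^k gives [2/(k+1) if k even, 0 if k odd]. Integrating term-by-term (or equivalently evaluating the antiderivative F(x) = -2*x^7/7 - 2*x^6/3 + 7*x^5/5 + 5*x^4/4 + x^3/3 + 2*x^2 - 4*x at the endpoints):
  F(1) − F(−1) = 13/420 − (719/140) = -536/105.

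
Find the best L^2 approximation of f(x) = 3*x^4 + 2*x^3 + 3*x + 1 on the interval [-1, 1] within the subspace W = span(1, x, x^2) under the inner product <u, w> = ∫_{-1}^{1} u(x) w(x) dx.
g(x) = 18*x^2/7 + 21*x/5 + 26/35

The best approximation g ∈ W is the orthogonal projection of f onto W. Writing g = a_0 + a_1 x + a_2 x^2, the coefficients solve the normal equations G · a = b where
  G_{ij} = <φ_i, φ_j> and b_i = <f, φ_i>, with φ_0 = 1, φ_1 = x, φ_2 = x^2.
G =
  [2, 0, 2/3]
  [0, 2/3, 0]
  [2/3, 0, 2/5],
b = (16/5, 14/5, 32/21).
Solving gives a_0 = 26/35, a_1 = 21/5, a_2 = 18/7, so
  g(x) = 18*x^2/7 + 21*x/5 + 26/35.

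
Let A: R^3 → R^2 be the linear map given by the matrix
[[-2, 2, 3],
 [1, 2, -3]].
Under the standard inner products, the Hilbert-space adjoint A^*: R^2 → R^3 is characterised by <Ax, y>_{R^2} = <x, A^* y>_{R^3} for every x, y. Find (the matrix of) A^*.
A^* = A^T =
[[-2, 1],
 [2, 2],
 [3, -3]]

For real matrices with standard dot products, the defining identity <Ax, y> = <x, A^* y> gives (Ax)^T y = x^T (A^*) y, i.e. x^T A^T y = x^T (A^*) y. Since this holds for all x, y, we must have A^* = A^T. Therefore
A^* =
[[-2, 1],
 [2, 2],
 [3, -3]].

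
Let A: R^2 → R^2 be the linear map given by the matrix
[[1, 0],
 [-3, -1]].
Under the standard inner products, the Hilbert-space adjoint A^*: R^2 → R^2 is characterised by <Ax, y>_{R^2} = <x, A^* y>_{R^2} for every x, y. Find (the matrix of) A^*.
A^* = A^T =
[[1, -3],
 [0, -1]]

For real matrices with standard dot products, the defining identity <Ax, y> = <x, A^* y> gives (Ax)^T y = x^T (A^*) y, i.e. x^T A^T y = x^T (A^*) y. Since this holds for all x, y, we must have A^* = A^T. Therefore
A^* =
[[1, -3],
 [0, -1]].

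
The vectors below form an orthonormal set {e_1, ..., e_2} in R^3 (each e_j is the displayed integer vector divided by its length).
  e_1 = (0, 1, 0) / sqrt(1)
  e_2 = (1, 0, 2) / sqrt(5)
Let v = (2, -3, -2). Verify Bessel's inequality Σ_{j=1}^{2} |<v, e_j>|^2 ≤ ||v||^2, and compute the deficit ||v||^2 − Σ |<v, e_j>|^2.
Σ |<v, e_j>|^2 = 49/5; ||v||^2 = 17; deficit = 36/5

Write each e_j = u_j / sqrt(<u_j, u_j>) where u_j is the displayed integer vector. Then <v, e_j> = <v, u_j> / sqrt(<u_j, u_j>), so |<v, e_j>|^2 = <v, u_j>^2 / <u_j, u_j>.
Coefficients: <v, e_1> = -3/sqrt(1), <v, e_2> = -2/sqrt(5).
Square and sum: Σ |<v, e_j>|^2 = 49/5.
Compute ||v||^2 = v·v = 17.
Deficit = 17 − 49/5 = 36/5 ≥ 0, confirming Bessel's inequality. (The deficit equals ||v − Σ <v,e_j> e_j||^2, the squared distance from v to span{e_j}.)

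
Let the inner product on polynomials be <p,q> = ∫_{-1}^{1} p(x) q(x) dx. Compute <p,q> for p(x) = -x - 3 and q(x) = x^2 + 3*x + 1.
<p,q> = -10

Expand the product: p(x)·q(x) = -x^3 - 6*x^2 - 10*x - 3.
∫_{-1}^{1} of each monomial x^k gives [2/(k+1) if k even, 0 if k odd]. Integrating term-by-term (or equivalently evaluating the antiderivative F(x) = -x^4/4 - 2*x^3 - 5*x^2 - 3*x at the endpoints):
  F(1) − F(−1) = -41/4 − (-1/4) = -10.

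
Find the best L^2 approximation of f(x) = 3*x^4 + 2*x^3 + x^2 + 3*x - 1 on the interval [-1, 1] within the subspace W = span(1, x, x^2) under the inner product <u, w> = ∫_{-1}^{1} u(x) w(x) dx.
g(x) = 25*x^2/7 + 21*x/5 - 44/35

The best approximation g ∈ W is the orthogonal projection of f onto W. Writing g = a_0 + a_1 x + a_2 x^2, the coefficients solve the normal equations G · a = b where
  G_{ij} = <φ_i, φ_j> and b_i = <f, φ_i>, with φ_0 = 1, φ_1 = x, φ_2 = x^2.
G =
  [2, 0, 2/3]
  [0, 2/3, 0]
  [2/3, 0, 2/5],
b = (-2/15, 14/5, 62/105).
Solving gives a_0 = -44/35, a_1 = 21/5, a_2 = 25/7, so
  g(x) = 25*x^2/7 + 21*x/5 - 44/35.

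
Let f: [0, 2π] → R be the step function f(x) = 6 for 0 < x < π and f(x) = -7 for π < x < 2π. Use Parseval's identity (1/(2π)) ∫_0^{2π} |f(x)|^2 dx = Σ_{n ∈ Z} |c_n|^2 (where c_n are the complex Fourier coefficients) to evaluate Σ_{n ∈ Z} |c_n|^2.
Σ |c_n|^2 = 85/2

Parseval equates the L^2 energy of f (normalised by 1/(2π)) with the ℓ^2 sum of its Fourier coefficients: (1/(2π)) ∫_0^{2π} |f|^2 = Σ |c_n|^2.
Compute the left side: (1/(2π)) [∫_0^π 6^2 dx + ∫_π^{2π} (-7)^2 dx] = (1/(2π)) · (36π + 49π) = (36 + 49)/2 = 85/2.
So Σ_{n ∈ Z} |c_n|^2 = 85/2.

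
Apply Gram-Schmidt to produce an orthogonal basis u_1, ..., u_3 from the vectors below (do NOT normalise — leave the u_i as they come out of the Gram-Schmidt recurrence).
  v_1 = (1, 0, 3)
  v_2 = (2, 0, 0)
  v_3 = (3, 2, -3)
Orthogonal basis:
  u_1 = (1, 0, 3)
  u_2 = (9/5, 0, -3/5)
  u_3 = (0, 2, 0)

Apply the Gram-Schmidt recurrence
  u_1 = v_1
  u_i = v_i − Σ_{j<i} ((v_i · u_j) / (u_j · u_j)) · u_j.

Step by step this gives:
  u_1 = (1, 0, 3)
  u_2 = (9/5, 0, -3/5)
  u_3 = (0, 2, 0)

Orthogonality check:
  u_2 · u_1 = 0 (should be 0)
  u_3 · u_1 = 0 (should be 0)
  u_3 · u_2 = 0 (should be 0)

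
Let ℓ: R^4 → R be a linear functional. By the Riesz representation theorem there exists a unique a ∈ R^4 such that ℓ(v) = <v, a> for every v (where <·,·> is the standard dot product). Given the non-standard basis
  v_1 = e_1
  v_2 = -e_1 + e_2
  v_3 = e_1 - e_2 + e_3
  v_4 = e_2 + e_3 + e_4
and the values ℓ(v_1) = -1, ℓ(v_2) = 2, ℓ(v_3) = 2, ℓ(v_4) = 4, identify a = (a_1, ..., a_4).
a = (-1, 1, 4, -1)

Write a = (a_1, ..., a_4) in the standard basis. For each basis vector v_i, ℓ(v_i) = <v_i, a> is a linear equation in the a_j's. Collect the n equations into a matrix system V a = ℓ, where row i of V is v_i (expressed in the standard basis). Since V is invertible (lower-triangular with 1s on the diagonal, up to permutation), solve by back-substitution:
  V =
[[1, 0, 0, 0],
 [-1, 1, 0, 0],
 [1, -1, 1, 0],
 [0, 1, 1, 1]]
  V a = (-1, 2, 2, 4)
Solving gives a = (-1, 1, 4, -1).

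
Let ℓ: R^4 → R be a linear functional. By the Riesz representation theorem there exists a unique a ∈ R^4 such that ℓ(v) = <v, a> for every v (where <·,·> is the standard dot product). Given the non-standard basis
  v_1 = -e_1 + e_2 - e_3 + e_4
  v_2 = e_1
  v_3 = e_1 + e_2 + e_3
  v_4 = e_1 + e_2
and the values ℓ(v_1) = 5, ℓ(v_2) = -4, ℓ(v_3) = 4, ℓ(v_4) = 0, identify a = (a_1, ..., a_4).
a = (-4, 4, 4, 1)

Write a = (a_1, ..., a_4) in the standard basis. For each basis vector v_i, ℓ(v_i) = <v_i, a> is a linear equation in the a_j's. Collect the n equations into a matrix system V a = ℓ, where row i of V is v_i (expressed in the standard basis). Since V is invertible (lower-triangular with 1s on the diagonal, up to permutation), solve by back-substitution:
  V =
[[-1, 1, -1, 1],
 [1, 0, 0, 0],
 [1, 1, 1, 0],
 [1, 1, 0, 0]]
  V a = (5, -4, 4, 0)
Solving gives a = (-4, 4, 4, 1).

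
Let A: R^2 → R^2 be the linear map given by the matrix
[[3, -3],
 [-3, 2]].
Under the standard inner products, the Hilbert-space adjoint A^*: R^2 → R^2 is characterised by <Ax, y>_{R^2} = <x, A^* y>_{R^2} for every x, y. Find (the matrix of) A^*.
A^* = A^T =
[[3, -3],
 [-3, 2]]

For real matrices with standard dot products, the defining identity <Ax, y> = <x, A^* y> gives (Ax)^T y = x^T (A^*) y, i.e. x^T A^T y = x^T (A^*) y. Since this holds for all x, y, we must have A^* = A^T. Therefore
A^* =
[[3, -3],
 [-3, 2]].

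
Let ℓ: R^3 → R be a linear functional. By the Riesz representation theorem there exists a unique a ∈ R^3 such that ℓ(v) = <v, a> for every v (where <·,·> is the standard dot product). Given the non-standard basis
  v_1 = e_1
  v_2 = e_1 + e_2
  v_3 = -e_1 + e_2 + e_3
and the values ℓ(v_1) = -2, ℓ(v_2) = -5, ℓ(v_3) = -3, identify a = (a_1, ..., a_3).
a = (-2, -3, -2)

Write a = (a_1, ..., a_3) in the standard basis. For each basis vector v_i, ℓ(v_i) = <v_i, a> is a linear equation in the a_j's. Collect the n equations into a matrix system V a = ℓ, where row i of V is v_i (expressed in the standard basis). Since V is invertible (lower-triangular with 1s on the diagonal, up to permutation), solve by back-substitution:
  V =
[[1, 0, 0],
 [1, 1, 0],
 [-1, 1, 1]]
  V a = (-2, -5, -3)
Solving gives a = (-2, -3, -2).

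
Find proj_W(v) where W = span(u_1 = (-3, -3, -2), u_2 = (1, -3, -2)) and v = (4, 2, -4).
proj_W(v) = (4, -6/13, -4/13)

Set up U = [u_1 | ... | u_2] ∈ R^(3×2). The projector onto W = col(U) is P = U (U^T U)^(-1) U^T.
Compute U^T U =
  [22, 10]
  [10, 14],
and U^T v = (-10, 6).
Solve U^T U · c = U^T v for the coefficients: c = (-25/26, 29/26). The projection is proj_W(v) = U c.
Check: (v - proj_W(v)) · u_1 = 0  (should be 0).
Check: (v - proj_W(v)) · u_2 = 0  (should be 0).
Result: proj_W(v) = (4, -6/13, -4/13).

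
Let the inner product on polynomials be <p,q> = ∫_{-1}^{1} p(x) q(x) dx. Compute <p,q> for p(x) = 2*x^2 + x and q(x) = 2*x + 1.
<p,q> = 8/3

Expand the product: p(x)·q(x) = 4*x^3 + 4*x^2 + x.
∫_{-1}^{1} of each monomial x^k gives [2/(k+1) if k even, 0 if k odd]. Integrating term-by-term (or equivalently evaluating the antiderivative F(x) = x^4 + 4*x^3/3 + x^2/2 at the endpoints):
  F(1) − F(−1) = 17/6 − (1/6) = 8/3.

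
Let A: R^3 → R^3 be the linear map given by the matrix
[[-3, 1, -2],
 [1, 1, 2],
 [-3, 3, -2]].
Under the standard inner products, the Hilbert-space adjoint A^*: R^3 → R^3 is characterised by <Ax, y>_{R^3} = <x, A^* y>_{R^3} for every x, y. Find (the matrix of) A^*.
A^* = A^T =
[[-3, 1, -3],
 [1, 1, 3],
 [-2, 2, -2]]

For real matrices with standard dot products, the defining identity <Ax, y> = <x, A^* y> gives (Ax)^T y = x^T (A^*) y, i.e. x^T A^T y = x^T (A^*) y. Since this holds for all x, y, we must have A^* = A^T. Therefore
A^* =
[[-3, 1, -3],
 [1, 1, 3],
 [-2, 2, -2]].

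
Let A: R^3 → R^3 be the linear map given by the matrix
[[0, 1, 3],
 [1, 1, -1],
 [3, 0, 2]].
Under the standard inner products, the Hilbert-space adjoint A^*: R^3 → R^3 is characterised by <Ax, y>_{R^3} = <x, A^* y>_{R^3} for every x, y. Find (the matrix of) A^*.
A^* = A^T =
[[0, 1, 3],
 [1, 1, 0],
 [3, -1, 2]]

For real matrices with standard dot products, the defining identity <Ax, y> = <x, A^* y> gives (Ax)^T y = x^T (A^*) y, i.e. x^T A^T y = x^T (A^*) y. Since this holds for all x, y, we must have A^* = A^T. Therefore
A^* =
[[0, 1, 3],
 [1, 1, 0],
 [3, -1, 2]].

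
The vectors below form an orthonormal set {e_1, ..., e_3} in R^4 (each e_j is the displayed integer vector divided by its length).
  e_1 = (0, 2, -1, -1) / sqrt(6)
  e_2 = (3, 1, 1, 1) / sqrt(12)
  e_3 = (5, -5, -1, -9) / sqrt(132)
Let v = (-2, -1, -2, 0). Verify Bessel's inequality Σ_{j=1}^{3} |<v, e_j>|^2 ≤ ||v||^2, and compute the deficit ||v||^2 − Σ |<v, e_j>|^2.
Σ |<v, e_j>|^2 = 75/11; ||v||^2 = 9; deficit = 24/11

Write each e_j = u_j / sqrt(<u_j, u_j>) where u_j is the displayed integer vector. Then <v, e_j> = <v, u_j> / sqrt(<u_j, u_j>), so |<v, e_j>|^2 = <v, u_j>^2 / <u_j, u_j>.
Coefficients: <v, e_1> = 0/sqrt(6), <v, e_2> = -9/sqrt(12), <v, e_3> = -3/sqrt(132).
Square and sum: Σ |<v, e_j>|^2 = 75/11.
Compute ||v||^2 = v·v = 9.
Deficit = 9 − 75/11 = 24/11 ≥ 0, confirming Bessel's inequality. (The deficit equals ||v − Σ <v,e_j> e_j||^2, the squared distance from v to span{e_j}.)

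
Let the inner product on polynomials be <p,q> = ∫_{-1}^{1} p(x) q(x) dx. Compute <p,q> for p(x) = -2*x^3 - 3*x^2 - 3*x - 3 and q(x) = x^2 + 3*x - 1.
<p,q> = -18/5

Expand the product: p(x)·q(x) = -2*x^5 - 9*x^4 - 10*x^3 - 9*x^2 - 6*x + 3.
∫_{-1}^{1} of each monomial x^k gives [2/(k+1) if k even, 0 if k odd]. Integrating term-by-term (or equivalently evaluating the antiderivative F(x) = -x^6/3 - 9*x^5/5 - 5*x^4/2 - 3*x^3 - 3*x^2 + 3*x at the endpoints):
  F(1) − F(−1) = -229/30 − (-121/30) = -18/5.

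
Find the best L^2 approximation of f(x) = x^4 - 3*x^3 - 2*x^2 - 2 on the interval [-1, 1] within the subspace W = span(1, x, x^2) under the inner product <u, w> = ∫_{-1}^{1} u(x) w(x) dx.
g(x) = -8*x^2/7 - 9*x/5 - 73/35

The best approximation g ∈ W is the orthogonal projection of f onto W. Writing g = a_0 + a_1 x + a_2 x^2, the coefficients solve the normal equations G · a = b where
  G_{ij} = <φ_i, φ_j> and b_i = <f, φ_i>, with φ_0 = 1, φ_1 = x, φ_2 = x^2.
G =
  [2, 0, 2/3]
  [0, 2/3, 0]
  [2/3, 0, 2/5],
b = (-74/15, -6/5, -194/105).
Solving gives a_0 = -73/35, a_1 = -9/5, a_2 = -8/7, so
  g(x) = -8*x^2/7 - 9*x/5 - 73/35.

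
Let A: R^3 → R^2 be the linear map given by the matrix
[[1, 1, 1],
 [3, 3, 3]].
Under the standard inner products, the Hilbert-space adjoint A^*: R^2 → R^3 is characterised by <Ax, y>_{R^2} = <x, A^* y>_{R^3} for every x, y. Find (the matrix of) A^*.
A^* = A^T =
[[1, 3],
 [1, 3],
 [1, 3]]

For real matrices with standard dot products, the defining identity <Ax, y> = <x, A^* y> gives (Ax)^T y = x^T (A^*) y, i.e. x^T A^T y = x^T (A^*) y. Since this holds for all x, y, we must have A^* = A^T. Therefore
A^* =
[[1, 3],
 [1, 3],
 [1, 3]].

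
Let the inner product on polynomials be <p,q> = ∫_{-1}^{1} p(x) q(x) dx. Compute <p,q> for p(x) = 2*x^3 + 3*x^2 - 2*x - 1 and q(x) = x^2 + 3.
<p,q> = 8/15

Expand the product: p(x)·q(x) = 2*x^5 + 3*x^4 + 4*x^3 + 8*x^2 - 6*x - 3.
∫_{-1}^{1} of each monomial x^k gives [2/(k+1) if k even, 0 if k odd]. Integrating term-by-term (or equivalently evaluating the antiderivative F(x) = x^6/3 + 3*x^5/5 + x^4 + 8*x^3/3 - 3*x^2 - 3*x at the endpoints):
  F(1) − F(−1) = -7/5 − (-29/15) = 8/15.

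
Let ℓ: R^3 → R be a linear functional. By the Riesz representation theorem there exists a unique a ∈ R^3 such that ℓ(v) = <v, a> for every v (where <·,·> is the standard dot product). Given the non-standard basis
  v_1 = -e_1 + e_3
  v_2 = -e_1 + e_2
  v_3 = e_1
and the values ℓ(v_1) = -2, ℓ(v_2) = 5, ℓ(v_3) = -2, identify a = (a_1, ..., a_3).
a = (-2, 3, -4)

Write a = (a_1, ..., a_3) in the standard basis. For each basis vector v_i, ℓ(v_i) = <v_i, a> is a linear equation in the a_j's. Collect the n equations into a matrix system V a = ℓ, where row i of V is v_i (expressed in the standard basis). Since V is invertible (lower-triangular with 1s on the diagonal, up to permutation), solve by back-substitution:
  V =
[[-1, 0, 1],
 [-1, 1, 0],
 [1, 0, 0]]
  V a = (-2, 5, -2)
Solving gives a = (-2, 3, -4).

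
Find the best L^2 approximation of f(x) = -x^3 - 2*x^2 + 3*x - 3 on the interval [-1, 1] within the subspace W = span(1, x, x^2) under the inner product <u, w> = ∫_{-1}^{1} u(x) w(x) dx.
g(x) = -2*x^2 + 12*x/5 - 3

The best approximation g ∈ W is the orthogonal projection of f onto W. Writing g = a_0 + a_1 x + a_2 x^2, the coefficients solve the normal equations G · a = b where
  G_{ij} = <φ_i, φ_j> and b_i = <f, φ_i>, with φ_0 = 1, φ_1 = x, φ_2 = x^2.
G =
  [2, 0, 2/3]
  [0, 2/3, 0]
  [2/3, 0, 2/5],
b = (-22/3, 8/5, -14/5).
Solving gives a_0 = -3, a_1 = 12/5, a_2 = -2, so
  g(x) = -2*x^2 + 12*x/5 - 3.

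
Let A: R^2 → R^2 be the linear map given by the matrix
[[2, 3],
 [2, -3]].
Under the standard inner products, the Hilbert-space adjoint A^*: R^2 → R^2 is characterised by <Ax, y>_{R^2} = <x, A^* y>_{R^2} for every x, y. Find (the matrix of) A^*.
A^* = A^T =
[[2, 2],
 [3, -3]]

For real matrices with standard dot products, the defining identity <Ax, y> = <x, A^* y> gives (Ax)^T y = x^T (A^*) y, i.e. x^T A^T y = x^T (A^*) y. Since this holds for all x, y, we must have A^* = A^T. Therefore
A^* =
[[2, 2],
 [3, -3]].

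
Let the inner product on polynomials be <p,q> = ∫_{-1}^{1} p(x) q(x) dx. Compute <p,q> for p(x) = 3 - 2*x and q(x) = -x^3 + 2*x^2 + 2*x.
<p,q> = 32/15

Expand the product: p(x)·q(x) = 2*x^4 - 7*x^3 + 2*x^2 + 6*x.
∫_{-1}^{1} of each monomial x^k gives [2/(k+1) if k even, 0 if k odd]. Integrating term-by-term (or equivalently evaluating the antiderivative F(x) = 2*x^5/5 - 7*x^4/4 + 2*x^3/3 + 3*x^2 at the endpoints):
  F(1) − F(−1) = 139/60 − (11/60) = 32/15.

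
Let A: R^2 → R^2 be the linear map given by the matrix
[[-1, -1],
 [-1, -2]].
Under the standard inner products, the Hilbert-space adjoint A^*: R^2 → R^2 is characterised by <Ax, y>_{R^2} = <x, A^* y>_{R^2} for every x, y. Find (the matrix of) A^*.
A^* = A^T =
[[-1, -1],
 [-1, -2]]

For real matrices with standard dot products, the defining identity <Ax, y> = <x, A^* y> gives (Ax)^T y = x^T (A^*) y, i.e. x^T A^T y = x^T (A^*) y. Since this holds for all x, y, we must have A^* = A^T. Therefore
A^* =
[[-1, -1],
 [-1, -2]].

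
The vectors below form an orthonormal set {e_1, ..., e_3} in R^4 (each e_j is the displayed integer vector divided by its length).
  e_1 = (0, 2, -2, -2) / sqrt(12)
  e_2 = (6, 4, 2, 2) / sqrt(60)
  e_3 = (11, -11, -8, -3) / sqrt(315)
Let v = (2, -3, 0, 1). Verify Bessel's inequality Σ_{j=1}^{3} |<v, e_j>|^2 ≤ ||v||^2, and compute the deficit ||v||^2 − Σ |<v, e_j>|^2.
Σ |<v, e_j>|^2 = 881/63; ||v||^2 = 14; deficit = 1/63

Write each e_j = u_j / sqrt(<u_j, u_j>) where u_j is the displayed integer vector. Then <v, e_j> = <v, u_j> / sqrt(<u_j, u_j>), so |<v, e_j>|^2 = <v, u_j>^2 / <u_j, u_j>.
Coefficients: <v, e_1> = -8/sqrt(12), <v, e_2> = 2/sqrt(60), <v, e_3> = 52/sqrt(315).
Square and sum: Σ |<v, e_j>|^2 = 881/63.
Compute ||v||^2 = v·v = 14.
Deficit = 14 − 881/63 = 1/63 ≥ 0, confirming Bessel's inequality. (The deficit equals ||v − Σ <v,e_j> e_j||^2, the squared distance from v to span{e_j}.)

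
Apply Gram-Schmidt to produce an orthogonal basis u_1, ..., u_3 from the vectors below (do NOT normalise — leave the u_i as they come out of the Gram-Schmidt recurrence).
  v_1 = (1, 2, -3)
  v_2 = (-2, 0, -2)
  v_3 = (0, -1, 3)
Orthogonal basis:
  u_1 = (1, 2, -3)
  u_2 = (-16/7, -4/7, -8/7)
  u_3 = (-1/6, 1/3, 1/6)

Apply the Gram-Schmidt recurrence
  u_1 = v_1
  u_i = v_i − Σ_{j<i} ((v_i · u_j) / (u_j · u_j)) · u_j.

Step by step this gives:
  u_1 = (1, 2, -3)
  u_2 = (-16/7, -4/7, -8/7)
  u_3 = (-1/6, 1/3, 1/6)

Orthogonality check:
  u_2 · u_1 = 0 (should be 0)
  u_3 · u_1 = 0 (should be 0)
  u_3 · u_2 = 0 (should be 0)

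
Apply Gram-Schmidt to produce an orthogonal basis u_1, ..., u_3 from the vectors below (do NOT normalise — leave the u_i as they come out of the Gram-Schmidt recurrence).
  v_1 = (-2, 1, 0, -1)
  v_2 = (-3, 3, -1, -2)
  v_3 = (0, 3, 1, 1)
Orthogonal basis:
  u_1 = (-2, 1, 0, -1)
  u_2 = (2/3, 7/6, -1, -1/6)
  u_3 = (2/17, 29/17, 31/17, 25/17)

Apply the Gram-Schmidt recurrence
  u_1 = v_1
  u_i = v_i − Σ_{j<i} ((v_i · u_j) / (u_j · u_j)) · u_j.

Step by step this gives:
  u_1 = (-2, 1, 0, -1)
  u_2 = (2/3, 7/6, -1, -1/6)
  u_3 = (2/17, 29/17, 31/17, 25/17)

Orthogonality check:
  u_2 · u_1 = 0 (should be 0)
  u_3 · u_1 = 0 (should be 0)
  u_3 · u_2 = 0 (should be 0)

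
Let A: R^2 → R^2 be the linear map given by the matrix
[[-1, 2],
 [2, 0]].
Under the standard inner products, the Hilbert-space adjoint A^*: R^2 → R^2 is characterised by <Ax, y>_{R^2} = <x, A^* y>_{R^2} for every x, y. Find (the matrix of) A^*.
A^* = A^T =
[[-1, 2],
 [2, 0]]

For real matrices with standard dot products, the defining identity <Ax, y> = <x, A^* y> gives (Ax)^T y = x^T (A^*) y, i.e. x^T A^T y = x^T (A^*) y. Since this holds for all x, y, we must have A^* = A^T. Therefore
A^* =
[[-1, 2],
 [2, 0]].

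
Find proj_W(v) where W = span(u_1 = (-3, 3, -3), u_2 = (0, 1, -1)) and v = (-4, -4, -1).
proj_W(v) = (-4, -3/2, 3/2)

Set up U = [u_1 | ... | u_2] ∈ R^(3×2). The projector onto W = col(U) is P = U (U^T U)^(-1) U^T.
Compute U^T U =
  [27, 6]
  [6, 2],
and U^T v = (3, -3).
Solve U^T U · c = U^T v for the coefficients: c = (4/3, -11/2). The projection is proj_W(v) = U c.
Check: (v - proj_W(v)) · u_1 = 0  (should be 0).
Check: (v - proj_W(v)) · u_2 = 0  (should be 0).
Result: proj_W(v) = (-4, -3/2, 3/2).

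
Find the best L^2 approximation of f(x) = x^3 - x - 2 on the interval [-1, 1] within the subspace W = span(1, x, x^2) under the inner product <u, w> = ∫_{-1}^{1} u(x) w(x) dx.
g(x) = -2*x/5 - 2

The best approximation g ∈ W is the orthogonal projection of f onto W. Writing g = a_0 + a_1 x + a_2 x^2, the coefficients solve the normal equations G · a = b where
  G_{ij} = <φ_i, φ_j> and b_i = <f, φ_i>, with φ_0 = 1, φ_1 = x, φ_2 = x^2.
G =
  [2, 0, 2/3]
  [0, 2/3, 0]
  [2/3, 0, 2/5],
b = (-4, -4/15, -4/3).
Solving gives a_0 = -2, a_1 = -2/5, a_2 = 0, so
  g(x) = -2*x/5 - 2.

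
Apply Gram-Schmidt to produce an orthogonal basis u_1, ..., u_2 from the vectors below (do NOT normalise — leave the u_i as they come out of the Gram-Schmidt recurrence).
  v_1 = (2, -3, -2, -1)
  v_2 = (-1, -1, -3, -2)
Orthogonal basis:
  u_1 = (2, -3, -2, -1)
  u_2 = (-2, 1/2, -2, -3/2)

Apply the Gram-Schmidt recurrence
  u_1 = v_1
  u_i = v_i − Σ_{j<i} ((v_i · u_j) / (u_j · u_j)) · u_j.

Step by step this gives:
  u_1 = (2, -3, -2, -1)
  u_2 = (-2, 1/2, -2, -3/2)

Orthogonality check:
  u_2 · u_1 = 0 (should be 0)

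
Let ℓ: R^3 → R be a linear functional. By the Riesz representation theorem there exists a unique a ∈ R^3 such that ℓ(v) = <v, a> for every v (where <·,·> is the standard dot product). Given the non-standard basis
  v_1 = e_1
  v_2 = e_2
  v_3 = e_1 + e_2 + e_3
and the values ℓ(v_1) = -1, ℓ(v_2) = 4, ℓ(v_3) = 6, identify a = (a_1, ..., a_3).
a = (-1, 4, 3)

Write a = (a_1, ..., a_3) in the standard basis. For each basis vector v_i, ℓ(v_i) = <v_i, a> is a linear equation in the a_j's. Collect the n equations into a matrix system V a = ℓ, where row i of V is v_i (expressed in the standard basis). Since V is invertible (lower-triangular with 1s on the diagonal, up to permutation), solve by back-substitution:
  V =
[[1, 0, 0],
 [0, 1, 0],
 [1, 1, 1]]
  V a = (-1, 4, 6)
Solving gives a = (-1, 4, 3).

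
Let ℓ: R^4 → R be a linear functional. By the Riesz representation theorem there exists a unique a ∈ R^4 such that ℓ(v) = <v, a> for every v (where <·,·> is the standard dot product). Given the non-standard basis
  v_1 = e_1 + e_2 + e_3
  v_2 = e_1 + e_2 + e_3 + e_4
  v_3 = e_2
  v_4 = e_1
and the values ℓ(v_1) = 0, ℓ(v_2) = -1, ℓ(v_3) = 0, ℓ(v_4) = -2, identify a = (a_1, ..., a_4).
a = (-2, 0, 2, -1)

Write a = (a_1, ..., a_4) in the standard basis. For each basis vector v_i, ℓ(v_i) = <v_i, a> is a linear equation in the a_j's. Collect the n equations into a matrix system V a = ℓ, where row i of V is v_i (expressed in the standard basis). Since V is invertible (lower-triangular with 1s on the diagonal, up to permutation), solve by back-substitution:
  V =
[[1, 1, 1, 0],
 [1, 1, 1, 1],
 [0, 1, 0, 0],
 [1, 0, 0, 0]]
  V a = (0, -1, 0, -2)
Solving gives a = (-2, 0, 2, -1).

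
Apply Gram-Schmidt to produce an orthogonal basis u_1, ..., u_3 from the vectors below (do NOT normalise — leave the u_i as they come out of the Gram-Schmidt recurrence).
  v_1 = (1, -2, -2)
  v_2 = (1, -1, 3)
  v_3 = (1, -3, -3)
Orthogonal basis:
  u_1 = (1, -2, -2)
  u_2 = (4/3, -5/3, 7/3)
  u_3 = (-16/45, -2/9, 2/45)

Apply the Gram-Schmidt recurrence
  u_1 = v_1
  u_i = v_i − Σ_{j<i} ((v_i · u_j) / (u_j · u_j)) · u_j.

Step by step this gives:
  u_1 = (1, -2, -2)
  u_2 = (4/3, -5/3, 7/3)
  u_3 = (-16/45, -2/9, 2/45)

Orthogonality check:
  u_2 · u_1 = 0 (should be 0)
  u_3 · u_1 = 0 (should be 0)
  u_3 · u_2 = 0 (should be 0)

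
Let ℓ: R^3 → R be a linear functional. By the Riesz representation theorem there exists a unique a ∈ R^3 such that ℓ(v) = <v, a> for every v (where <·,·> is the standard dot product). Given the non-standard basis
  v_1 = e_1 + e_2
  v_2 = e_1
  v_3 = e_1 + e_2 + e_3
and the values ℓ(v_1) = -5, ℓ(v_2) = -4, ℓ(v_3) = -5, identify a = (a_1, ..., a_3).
a = (-4, -1, 0)

Write a = (a_1, ..., a_3) in the standard basis. For each basis vector v_i, ℓ(v_i) = <v_i, a> is a linear equation in the a_j's. Collect the n equations into a matrix system V a = ℓ, where row i of V is v_i (expressed in the standard basis). Since V is invertible (lower-triangular with 1s on the diagonal, up to permutation), solve by back-substitution:
  V =
[[1, 1, 0],
 [1, 0, 0],
 [1, 1, 1]]
  V a = (-5, -4, -5)
Solving gives a = (-4, -1, 0).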